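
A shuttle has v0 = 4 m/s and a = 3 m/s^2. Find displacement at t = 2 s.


Given: v0 = 4 m/s, a = 3 m/s^2, t = 2 s
Using s = v0*t + (1/2)*a*t^2
s = 4*2 + (1/2)*3*2^2
s = 8 + (1/2)*12
s = 8 + 6
s = 14

14 m


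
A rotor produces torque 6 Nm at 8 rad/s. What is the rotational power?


Given: tau = 6 Nm, omega = 8 rad/s
Using P = tau * omega
P = 6 * 8
P = 48 W

48 W


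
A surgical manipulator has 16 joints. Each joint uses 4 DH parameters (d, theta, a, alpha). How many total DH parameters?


Given: 16 joints, 4 DH parameters per joint (d, theta, a, alpha)
Total DH parameters = number_of_joints * 4
Total = 16 * 4
Total = 64

64


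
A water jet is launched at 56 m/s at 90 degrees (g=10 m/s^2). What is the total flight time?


Given: v0 = 56 m/s, theta = 90 deg, g = 10 m/s^2
sin(90) = 1
Using T = 2*v0*sin(theta) / g
T = 2*56*1 / 10
T = 112 / 10
T = 56/5 s

56/5 s


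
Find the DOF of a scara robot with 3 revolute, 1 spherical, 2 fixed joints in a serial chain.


Given: serial robot with 3 revolute, 1 spherical, 2 fixed joints
DOF contribution per joint type: revolute=1, prismatic=1, spherical=3, fixed=0
DOF = 3*1 + 1*3 + 2*0
DOF = 6

6


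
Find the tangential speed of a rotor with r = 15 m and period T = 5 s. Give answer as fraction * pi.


Given: radius r = 15 m, period T = 5 s
Using v = 2*pi*r / T
v = 2*pi*15 / 5
v = 30*pi / 5
v = 6*pi m/s

6*pi m/s


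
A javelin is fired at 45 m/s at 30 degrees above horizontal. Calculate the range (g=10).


Given: v0 = 45 m/s, theta = 30 deg, g = 10 m/s^2
sin(2*30) = sin(60) = sqrt(3)/2
Using R = v0^2 * sin(2*theta) / g
R = 45^2 * (sqrt(3)/2) / 10
R = 2025 * sqrt(3) / 20
R = 405/4*sqrt(3) m

405/4*sqrt(3) m


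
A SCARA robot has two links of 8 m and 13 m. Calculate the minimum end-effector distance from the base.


Given: L1 = 8 m, L2 = 13 m
For a 2-link planar arm, min reach = |L1 - L2| (second link folded back)
Min reach = |8 - 13|
Min reach = 5 m

5 m


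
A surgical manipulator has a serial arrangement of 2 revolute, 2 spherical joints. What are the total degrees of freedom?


Given: serial robot with 2 revolute, 2 spherical joints
DOF contribution per joint type: revolute=1, prismatic=1, spherical=3, fixed=0
DOF = 2*1 + 2*3
DOF = 8

8


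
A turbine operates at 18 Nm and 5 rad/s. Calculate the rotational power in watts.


Given: tau = 18 Nm, omega = 5 rad/s
Using P = tau * omega
P = 18 * 5
P = 90 W

90 W


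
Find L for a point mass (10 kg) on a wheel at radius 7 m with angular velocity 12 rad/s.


Given: m = 10 kg, r = 7 m, omega = 12 rad/s
For a point mass: I = m*r^2
I = 10*7^2 = 10*49 = 490
L = I*omega = 490*12
L = 5880 kg*m^2/s

5880 kg*m^2/s


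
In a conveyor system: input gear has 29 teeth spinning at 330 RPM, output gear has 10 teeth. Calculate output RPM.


Given: N1 = 29 teeth, w1 = 330 RPM, N2 = 10 teeth
Using N1*w1 = N2*w2
w2 = N1*w1 / N2
w2 = 29*330 / 10
w2 = 9570 / 10
w2 = 957 RPM

957 RPM


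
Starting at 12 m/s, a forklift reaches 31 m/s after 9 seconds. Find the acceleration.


Given: initial velocity v0 = 12 m/s, final velocity v = 31 m/s, time t = 9 s
Using a = (v - v0) / t
a = (31 - 12) / 9
a = 19 / 9
a = 19/9 m/s^2

19/9 m/s^2


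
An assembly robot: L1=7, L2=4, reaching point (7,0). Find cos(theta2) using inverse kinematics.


Given: L1 = 7, L2 = 4, target (x, y) = (7, 0)
Using cos(theta2) = (x^2 + y^2 - L1^2 - L2^2) / (2*L1*L2)
x^2 + y^2 = 7^2 + 0 = 49
L1^2 + L2^2 = 49 + 16 = 65
Numerator = 49 - 65 = -16
Denominator = 2*7*4 = 56
cos(theta2) = -16/56 = -2/7

-2/7


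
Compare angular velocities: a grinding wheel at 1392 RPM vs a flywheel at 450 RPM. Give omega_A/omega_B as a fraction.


Given: RPM_A = 1392, RPM_B = 450
omega = 2*pi*RPM/60, so omega_A/omega_B = RPM_A / RPM_B
omega_A/omega_B = 1392 / 450
omega_A/omega_B = 232/75

232/75


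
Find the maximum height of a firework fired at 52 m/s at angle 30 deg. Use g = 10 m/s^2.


Given: v0 = 52 m/s, theta = 30 deg, g = 10 m/s^2
sin^2(30) = 1/4
Using H = v0^2 * sin^2(theta) / (2*g)
H = 52^2 * 1/4 / (2*10)
H = 2704 * 1/4 / 20
H = 676 / 20
H = 169/5 m

169/5 m


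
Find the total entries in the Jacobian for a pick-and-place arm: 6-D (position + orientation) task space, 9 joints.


Given: task space dimension = 6, joints = 9
Jacobian is a 6 x 9 matrix
Total entries = rows * columns
Total = 6 * 9
Total = 54

54


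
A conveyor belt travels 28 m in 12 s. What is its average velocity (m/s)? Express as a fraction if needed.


Given: distance d = 28 m, time t = 12 s
Using v = d / t
v = 28 / 12
v = 7/3 m/s

7/3 m/s


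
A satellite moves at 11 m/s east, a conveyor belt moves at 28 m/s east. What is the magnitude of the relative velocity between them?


Given: v_A = 11 m/s east, v_B = 28 m/s east
Both move in the same direction; relative speed = |v_A - v_B|
|11 - 28| = |-17|
= 17 m/s

17 m/s


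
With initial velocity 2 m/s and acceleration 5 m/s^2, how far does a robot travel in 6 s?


Given: v0 = 2 m/s, a = 5 m/s^2, t = 6 s
Using s = v0*t + (1/2)*a*t^2
s = 2*6 + (1/2)*5*6^2
s = 12 + (1/2)*180
s = 12 + 90
s = 102

102 m


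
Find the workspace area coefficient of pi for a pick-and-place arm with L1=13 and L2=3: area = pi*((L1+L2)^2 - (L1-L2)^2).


Given: L1 = 13, L2 = 3
(L1+L2)^2 = (16)^2 = 256
(L1-L2)^2 = (10)^2 = 100
Difference = 256 - 100 = 156
This equals 4*L1*L2 = 4*13*3 = 156
Workspace area = 156*pi

156


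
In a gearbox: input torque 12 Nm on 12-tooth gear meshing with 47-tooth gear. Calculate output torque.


Given: N1 = 12, N2 = 47, T1 = 12 Nm
Using T2/T1 = N2/N1
T2 = T1 * N2 / N1
T2 = 12 * 47 / 12
T2 = 564 / 12
T2 = 47 Nm

47 Nm


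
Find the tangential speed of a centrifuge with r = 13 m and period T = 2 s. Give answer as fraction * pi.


Given: radius r = 13 m, period T = 2 s
Using v = 2*pi*r / T
v = 2*pi*13 / 2
v = 26*pi / 2
v = 13*pi m/s

13*pi m/s


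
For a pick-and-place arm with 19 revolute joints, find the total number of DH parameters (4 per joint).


Given: 19 joints, 4 DH parameters per joint (d, theta, a, alpha)
Total DH parameters = number_of_joints * 4
Total = 19 * 4
Total = 76

76


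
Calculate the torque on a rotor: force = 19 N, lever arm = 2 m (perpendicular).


Given: F = 19 N, r = 2 m, angle = 90 deg (perpendicular)
Using tau = F * r * sin(90)
sin(90) = 1
tau = 19 * 2 * 1
tau = 38 Nm

38 Nm


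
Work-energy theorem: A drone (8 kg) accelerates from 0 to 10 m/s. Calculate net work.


Given: m = 8 kg, v0 = 0 m/s, v = 10 m/s
Using W = (1/2)*m*(v^2 - v0^2)
v^2 = 10^2 = 100
v0^2 = 0^2 = 0
v^2 - v0^2 = 100 - 0 = 100
W = (1/2)*8*100 = 400 J

400 J


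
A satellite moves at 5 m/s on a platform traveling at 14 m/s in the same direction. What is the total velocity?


Given: object velocity = 5 m/s, platform velocity = 14 m/s (same direction)
Using classical velocity addition: v_total = v_object + v_platform
v_total = 5 + 14
v_total = 19 m/s

19 m/s


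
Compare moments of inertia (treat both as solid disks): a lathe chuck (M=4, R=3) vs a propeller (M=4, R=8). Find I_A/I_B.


Given: M1=4 kg, R1=3 m, M2=4 kg, R2=8 m
For a disk: I = (1/2)*M*R^2, so I_A/I_B = (M1*R1^2)/(M2*R2^2)
M1*R1^2 = 4*9 = 36
M2*R2^2 = 4*64 = 256
I_A/I_B = 36/256 = 9/64

9/64


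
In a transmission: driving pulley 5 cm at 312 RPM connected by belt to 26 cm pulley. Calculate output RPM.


Given: D1 = 5 cm, w1 = 312 RPM, D2 = 26 cm
Using D1*w1 = D2*w2
w2 = D1*w1 / D2
w2 = 5*312 / 26
w2 = 1560 / 26
w2 = 60 RPM

60 RPM


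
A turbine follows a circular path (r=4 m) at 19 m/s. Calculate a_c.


Given: v = 19 m/s, r = 4 m
Using a_c = v^2 / r
a_c = 19^2 / 4
a_c = 361 / 4
a_c = 361/4 m/s^2

361/4 m/s^2


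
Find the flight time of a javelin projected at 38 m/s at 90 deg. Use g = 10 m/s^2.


Given: v0 = 38 m/s, theta = 90 deg, g = 10 m/s^2
sin(90) = 1
Using T = 2*v0*sin(theta) / g
T = 2*38*1 / 10
T = 76 / 10
T = 38/5 s

38/5 s


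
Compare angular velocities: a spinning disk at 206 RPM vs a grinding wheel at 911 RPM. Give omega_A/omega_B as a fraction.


Given: RPM_A = 206, RPM_B = 911
omega = 2*pi*RPM/60, so omega_A/omega_B = RPM_A / RPM_B
omega_A/omega_B = 206 / 911
omega_A/omega_B = 206/911

206/911


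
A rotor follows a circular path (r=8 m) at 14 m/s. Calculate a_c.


Given: v = 14 m/s, r = 8 m
Using a_c = v^2 / r
a_c = 14^2 / 8
a_c = 196 / 8
a_c = 49/2 m/s^2

49/2 m/s^2


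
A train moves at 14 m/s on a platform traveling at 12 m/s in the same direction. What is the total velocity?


Given: object velocity = 14 m/s, platform velocity = 12 m/s (same direction)
Using classical velocity addition: v_total = v_object + v_platform
v_total = 14 + 12
v_total = 26 m/s

26 m/s


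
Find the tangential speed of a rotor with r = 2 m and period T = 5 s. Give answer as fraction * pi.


Given: radius r = 2 m, period T = 5 s
Using v = 2*pi*r / T
v = 2*pi*2 / 5
v = 4*pi / 5
v = 4/5*pi m/s

4/5*pi m/s


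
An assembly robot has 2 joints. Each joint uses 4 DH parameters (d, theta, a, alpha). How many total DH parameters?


Given: 2 joints, 4 DH parameters per joint (d, theta, a, alpha)
Total DH parameters = number_of_joints * 4
Total = 2 * 4
Total = 8

8


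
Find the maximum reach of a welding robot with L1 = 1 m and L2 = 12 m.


Given: L1 = 1 m, L2 = 12 m
For a 2-link planar arm, max reach = L1 + L2 (fully extended)
Max reach = 1 + 12
Max reach = 13 m

13 m


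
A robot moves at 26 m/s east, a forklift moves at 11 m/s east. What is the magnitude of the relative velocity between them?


Given: v_A = 26 m/s east, v_B = 11 m/s east
Both move in the same direction; relative speed = |v_A - v_B|
|26 - 11| = |15|
= 15 m/s

15 m/s


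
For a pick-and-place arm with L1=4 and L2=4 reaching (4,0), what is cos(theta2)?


Given: L1 = 4, L2 = 4, target (x, y) = (4, 0)
Using cos(theta2) = (x^2 + y^2 - L1^2 - L2^2) / (2*L1*L2)
x^2 + y^2 = 4^2 + 0 = 16
L1^2 + L2^2 = 16 + 16 = 32
Numerator = 16 - 32 = -16
Denominator = 2*4*4 = 32
cos(theta2) = -16/32 = -1/2

-1/2


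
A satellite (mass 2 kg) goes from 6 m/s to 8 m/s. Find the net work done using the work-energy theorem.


Given: m = 2 kg, v0 = 6 m/s, v = 8 m/s
Using W = (1/2)*m*(v^2 - v0^2)
v^2 = 8^2 = 64
v0^2 = 6^2 = 36
v^2 - v0^2 = 64 - 36 = 28
W = (1/2)*2*28 = 28 J

28 J


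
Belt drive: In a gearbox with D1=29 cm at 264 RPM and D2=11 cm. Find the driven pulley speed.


Given: D1 = 29 cm, w1 = 264 RPM, D2 = 11 cm
Using D1*w1 = D2*w2
w2 = D1*w1 / D2
w2 = 29*264 / 11
w2 = 7656 / 11
w2 = 696 RPM

696 RPM


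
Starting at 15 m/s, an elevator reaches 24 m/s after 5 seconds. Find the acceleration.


Given: initial velocity v0 = 15 m/s, final velocity v = 24 m/s, time t = 5 s
Using a = (v - v0) / t
a = (24 - 15) / 5
a = 9 / 5
a = 9/5 m/s^2

9/5 m/s^2


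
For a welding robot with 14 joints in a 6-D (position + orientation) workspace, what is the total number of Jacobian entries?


Given: task space dimension = 6, joints = 14
Jacobian is a 6 x 14 matrix
Total entries = rows * columns
Total = 6 * 14
Total = 84

84


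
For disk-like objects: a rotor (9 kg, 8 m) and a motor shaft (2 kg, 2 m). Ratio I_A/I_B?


Given: M1=9 kg, R1=8 m, M2=2 kg, R2=2 m
For a disk: I = (1/2)*M*R^2, so I_A/I_B = (M1*R1^2)/(M2*R2^2)
M1*R1^2 = 9*64 = 576
M2*R2^2 = 2*4 = 8
I_A/I_B = 576/8 = 72

72


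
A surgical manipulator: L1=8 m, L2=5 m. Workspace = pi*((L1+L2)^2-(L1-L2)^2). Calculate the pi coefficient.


Given: L1 = 8, L2 = 5
(L1+L2)^2 = (13)^2 = 169
(L1-L2)^2 = (3)^2 = 9
Difference = 169 - 9 = 160
This equals 4*L1*L2 = 4*8*5 = 160
Workspace area = 160*pi

160


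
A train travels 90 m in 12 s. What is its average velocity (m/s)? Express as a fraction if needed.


Given: distance d = 90 m, time t = 12 s
Using v = d / t
v = 90 / 12
v = 15/2 m/s

15/2 m/s


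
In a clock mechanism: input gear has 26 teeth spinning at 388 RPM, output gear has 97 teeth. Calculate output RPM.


Given: N1 = 26 teeth, w1 = 388 RPM, N2 = 97 teeth
Using N1*w1 = N2*w2
w2 = N1*w1 / N2
w2 = 26*388 / 97
w2 = 10088 / 97
w2 = 104 RPM

104 RPM


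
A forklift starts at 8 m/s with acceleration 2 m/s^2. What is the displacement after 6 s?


Given: v0 = 8 m/s, a = 2 m/s^2, t = 6 s
Using s = v0*t + (1/2)*a*t^2
s = 8*6 + (1/2)*2*6^2
s = 48 + (1/2)*72
s = 48 + 36
s = 84

84 m


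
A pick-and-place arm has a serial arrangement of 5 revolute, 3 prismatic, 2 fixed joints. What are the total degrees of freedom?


Given: serial robot with 5 revolute, 3 prismatic, 2 fixed joints
DOF contribution per joint type: revolute=1, prismatic=1, spherical=3, fixed=0
DOF = 5*1 + 3*1 + 2*0
DOF = 8

8


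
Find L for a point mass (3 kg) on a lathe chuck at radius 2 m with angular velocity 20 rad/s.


Given: m = 3 kg, r = 2 m, omega = 20 rad/s
For a point mass: I = m*r^2
I = 3*2^2 = 3*4 = 12
L = I*omega = 12*20
L = 240 kg*m^2/s

240 kg*m^2/s


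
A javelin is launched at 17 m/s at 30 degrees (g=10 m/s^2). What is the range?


Given: v0 = 17 m/s, theta = 30 deg, g = 10 m/s^2
sin(2*30) = sin(60) = sqrt(3)/2
Using R = v0^2 * sin(2*theta) / g
R = 17^2 * (sqrt(3)/2) / 10
R = 289 * sqrt(3) / 20
R = 289/20*sqrt(3) m

289/20*sqrt(3) m


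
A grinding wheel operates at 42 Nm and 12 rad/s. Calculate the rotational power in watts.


Given: tau = 42 Nm, omega = 12 rad/s
Using P = tau * omega
P = 42 * 12
P = 504 W

504 W


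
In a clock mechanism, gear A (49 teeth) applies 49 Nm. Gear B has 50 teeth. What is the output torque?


Given: N1 = 49, N2 = 50, T1 = 49 Nm
Using T2/T1 = N2/N1
T2 = T1 * N2 / N1
T2 = 49 * 50 / 49
T2 = 2450 / 49
T2 = 50 Nm

50 Nm


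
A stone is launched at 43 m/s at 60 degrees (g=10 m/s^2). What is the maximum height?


Given: v0 = 43 m/s, theta = 60 deg, g = 10 m/s^2
sin^2(60) = 3/4
Using H = v0^2 * sin^2(theta) / (2*g)
H = 43^2 * 3/4 / (2*10)
H = 1849 * 3/4 / 20
H = 5547/4 / 20
H = 5547/80 m

5547/80 m


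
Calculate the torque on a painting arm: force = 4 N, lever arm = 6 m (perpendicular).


Given: F = 4 N, r = 6 m, angle = 90 deg (perpendicular)
Using tau = F * r * sin(90)
sin(90) = 1
tau = 4 * 6 * 1
tau = 24 Nm

24 Nm


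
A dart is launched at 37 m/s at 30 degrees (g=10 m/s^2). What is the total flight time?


Given: v0 = 37 m/s, theta = 30 deg, g = 10 m/s^2
sin(30) = 1/2
Using T = 2*v0*sin(theta) / g
T = 2*37*1/2 / 10
T = 37 / 10
T = 37/10 s

37/10 s


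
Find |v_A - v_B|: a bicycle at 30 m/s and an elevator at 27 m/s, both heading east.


Given: v_A = 30 m/s east, v_B = 27 m/s east
Both move in the same direction; relative speed = |v_A - v_B|
|30 - 27| = |3|
= 3 m/s

3 m/s


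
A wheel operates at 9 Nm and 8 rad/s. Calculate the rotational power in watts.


Given: tau = 9 Nm, omega = 8 rad/s
Using P = tau * omega
P = 9 * 8
P = 72 W

72 W


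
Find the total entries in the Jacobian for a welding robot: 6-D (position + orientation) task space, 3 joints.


Given: task space dimension = 6, joints = 3
Jacobian is a 6 x 3 matrix
Total entries = rows * columns
Total = 6 * 3
Total = 18

18


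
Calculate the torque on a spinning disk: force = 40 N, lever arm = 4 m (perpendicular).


Given: F = 40 N, r = 4 m, angle = 90 deg (perpendicular)
Using tau = F * r * sin(90)
sin(90) = 1
tau = 40 * 4 * 1
tau = 160 Nm

160 Nm


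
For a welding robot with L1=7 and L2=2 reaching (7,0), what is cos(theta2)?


Given: L1 = 7, L2 = 2, target (x, y) = (7, 0)
Using cos(theta2) = (x^2 + y^2 - L1^2 - L2^2) / (2*L1*L2)
x^2 + y^2 = 7^2 + 0 = 49
L1^2 + L2^2 = 49 + 4 = 53
Numerator = 49 - 53 = -4
Denominator = 2*7*2 = 28
cos(theta2) = -4/28 = -1/7

-1/7


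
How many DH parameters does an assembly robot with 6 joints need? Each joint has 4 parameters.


Given: 6 joints, 4 DH parameters per joint (d, theta, a, alpha)
Total DH parameters = number_of_joints * 4
Total = 6 * 4
Total = 24

24


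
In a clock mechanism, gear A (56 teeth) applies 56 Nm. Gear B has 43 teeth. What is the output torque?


Given: N1 = 56, N2 = 43, T1 = 56 Nm
Using T2/T1 = N2/N1
T2 = T1 * N2 / N1
T2 = 56 * 43 / 56
T2 = 2408 / 56
T2 = 43 Nm

43 Nm


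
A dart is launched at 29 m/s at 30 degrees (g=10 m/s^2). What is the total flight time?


Given: v0 = 29 m/s, theta = 30 deg, g = 10 m/s^2
sin(30) = 1/2
Using T = 2*v0*sin(theta) / g
T = 2*29*1/2 / 10
T = 29 / 10
T = 29/10 s

29/10 s


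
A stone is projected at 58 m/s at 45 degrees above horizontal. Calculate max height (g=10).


Given: v0 = 58 m/s, theta = 45 deg, g = 10 m/s^2
sin^2(45) = 1/2
Using H = v0^2 * sin^2(theta) / (2*g)
H = 58^2 * 1/2 / (2*10)
H = 3364 * 1/2 / 20
H = 1682 / 20
H = 841/10 m

841/10 m


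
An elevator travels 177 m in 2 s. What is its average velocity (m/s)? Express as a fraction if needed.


Given: distance d = 177 m, time t = 2 s
Using v = d / t
v = 177 / 2
v = 177/2 m/s

177/2 m/s


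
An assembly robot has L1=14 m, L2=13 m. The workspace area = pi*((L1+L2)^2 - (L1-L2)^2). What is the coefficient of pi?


Given: L1 = 14, L2 = 13
(L1+L2)^2 = (27)^2 = 729
(L1-L2)^2 = (1)^2 = 1
Difference = 729 - 1 = 728
This equals 4*L1*L2 = 4*14*13 = 728
Workspace area = 728*pi

728


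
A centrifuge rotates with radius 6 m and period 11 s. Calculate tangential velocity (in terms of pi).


Given: radius r = 6 m, period T = 11 s
Using v = 2*pi*r / T
v = 2*pi*6 / 11
v = 12*pi / 11
v = 12/11*pi m/s

12/11*pi m/s


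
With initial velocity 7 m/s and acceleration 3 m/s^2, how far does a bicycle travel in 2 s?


Given: v0 = 7 m/s, a = 3 m/s^2, t = 2 s
Using s = v0*t + (1/2)*a*t^2
s = 7*2 + (1/2)*3*2^2
s = 14 + (1/2)*12
s = 14 + 6
s = 20

20 m


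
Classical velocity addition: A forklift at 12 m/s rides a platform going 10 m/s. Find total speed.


Given: object velocity = 12 m/s, platform velocity = 10 m/s (same direction)
Using classical velocity addition: v_total = v_object + v_platform
v_total = 12 + 10
v_total = 22 m/s

22 m/s


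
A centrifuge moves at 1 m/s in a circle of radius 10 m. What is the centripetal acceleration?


Given: v = 1 m/s, r = 10 m
Using a_c = v^2 / r
a_c = 1^2 / 10
a_c = 1 / 10
a_c = 1/10 m/s^2

1/10 m/s^2


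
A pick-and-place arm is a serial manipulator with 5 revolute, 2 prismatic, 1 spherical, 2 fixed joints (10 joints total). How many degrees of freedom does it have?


Given: serial robot with 5 revolute, 2 prismatic, 1 spherical, 2 fixed joints
DOF contribution per joint type: revolute=1, prismatic=1, spherical=3, fixed=0
DOF = 5*1 + 2*1 + 1*3 + 2*0
DOF = 10

10


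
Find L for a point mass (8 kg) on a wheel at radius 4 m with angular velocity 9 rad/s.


Given: m = 8 kg, r = 4 m, omega = 9 rad/s
For a point mass: I = m*r^2
I = 8*4^2 = 8*16 = 128
L = I*omega = 128*9
L = 1152 kg*m^2/s

1152 kg*m^2/s


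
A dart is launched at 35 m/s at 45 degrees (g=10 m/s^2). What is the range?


Given: v0 = 35 m/s, theta = 45 deg, g = 10 m/s^2
sin(2*45) = sin(90) = 1
Using R = v0^2 * sin(2*theta) / g
R = 35^2 * 1 / 10
R = 1225 / 10
R = 245/2 m

245/2 m


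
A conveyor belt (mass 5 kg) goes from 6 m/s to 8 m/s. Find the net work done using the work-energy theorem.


Given: m = 5 kg, v0 = 6 m/s, v = 8 m/s
Using W = (1/2)*m*(v^2 - v0^2)
v^2 = 8^2 = 64
v0^2 = 6^2 = 36
v^2 - v0^2 = 64 - 36 = 28
W = (1/2)*5*28 = 70 J

70 J


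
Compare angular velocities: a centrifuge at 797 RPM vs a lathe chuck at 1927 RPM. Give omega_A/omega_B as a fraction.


Given: RPM_A = 797, RPM_B = 1927
omega = 2*pi*RPM/60, so omega_A/omega_B = RPM_A / RPM_B
omega_A/omega_B = 797 / 1927
omega_A/omega_B = 797/1927

797/1927


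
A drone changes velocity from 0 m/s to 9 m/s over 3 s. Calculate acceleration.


Given: initial velocity v0 = 0 m/s, final velocity v = 9 m/s, time t = 3 s
Using a = (v - v0) / t
a = (9 - 0) / 3
a = 9 / 3
a = 3 m/s^2

3 m/s^2


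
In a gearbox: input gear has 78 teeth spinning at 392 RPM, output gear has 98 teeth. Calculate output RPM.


Given: N1 = 78 teeth, w1 = 392 RPM, N2 = 98 teeth
Using N1*w1 = N2*w2
w2 = N1*w1 / N2
w2 = 78*392 / 98
w2 = 30576 / 98
w2 = 312 RPM

312 RPM


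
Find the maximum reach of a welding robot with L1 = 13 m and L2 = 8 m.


Given: L1 = 13 m, L2 = 8 m
For a 2-link planar arm, max reach = L1 + L2 (fully extended)
Max reach = 13 + 8
Max reach = 21 m

21 m


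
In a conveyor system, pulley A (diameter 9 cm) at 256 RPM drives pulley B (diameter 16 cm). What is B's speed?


Given: D1 = 9 cm, w1 = 256 RPM, D2 = 16 cm
Using D1*w1 = D2*w2
w2 = D1*w1 / D2
w2 = 9*256 / 16
w2 = 2304 / 16
w2 = 144 RPM

144 RPM


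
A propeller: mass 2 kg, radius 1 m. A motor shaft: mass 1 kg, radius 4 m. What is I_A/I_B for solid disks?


Given: M1=2 kg, R1=1 m, M2=1 kg, R2=4 m
For a disk: I = (1/2)*M*R^2, so I_A/I_B = (M1*R1^2)/(M2*R2^2)
M1*R1^2 = 2*1 = 2
M2*R2^2 = 1*16 = 16
I_A/I_B = 2/16 = 1/8

1/8


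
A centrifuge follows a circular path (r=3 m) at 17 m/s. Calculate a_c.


Given: v = 17 m/s, r = 3 m
Using a_c = v^2 / r
a_c = 17^2 / 3
a_c = 289 / 3
a_c = 289/3 m/s^2

289/3 m/s^2


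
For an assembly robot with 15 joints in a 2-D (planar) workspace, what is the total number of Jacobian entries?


Given: task space dimension = 2, joints = 15
Jacobian is a 2 x 15 matrix
Total entries = rows * columns
Total = 2 * 15
Total = 30

30


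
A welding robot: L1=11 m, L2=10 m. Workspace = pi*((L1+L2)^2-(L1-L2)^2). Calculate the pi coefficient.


Given: L1 = 11, L2 = 10
(L1+L2)^2 = (21)^2 = 441
(L1-L2)^2 = (1)^2 = 1
Difference = 441 - 1 = 440
This equals 4*L1*L2 = 4*11*10 = 440
Workspace area = 440*pi

440


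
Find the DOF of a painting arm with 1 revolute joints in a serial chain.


Given: serial robot with 1 revolute joints
DOF contribution per joint type: revolute=1, prismatic=1, spherical=3, fixed=0
DOF = 1*1
DOF = 1

1


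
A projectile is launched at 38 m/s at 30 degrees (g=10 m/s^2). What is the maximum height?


Given: v0 = 38 m/s, theta = 30 deg, g = 10 m/s^2
sin^2(30) = 1/4
Using H = v0^2 * sin^2(theta) / (2*g)
H = 38^2 * 1/4 / (2*10)
H = 1444 * 1/4 / 20
H = 361 / 20
H = 361/20 m

361/20 m


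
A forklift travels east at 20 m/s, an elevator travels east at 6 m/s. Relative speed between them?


Given: v_A = 20 m/s east, v_B = 6 m/s east
Both move in the same direction; relative speed = |v_A - v_B|
|20 - 6| = |14|
= 14 m/s

14 m/s


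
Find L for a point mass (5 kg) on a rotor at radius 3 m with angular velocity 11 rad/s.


Given: m = 5 kg, r = 3 m, omega = 11 rad/s
For a point mass: I = m*r^2
I = 5*3^2 = 5*9 = 45
L = I*omega = 45*11
L = 495 kg*m^2/s

495 kg*m^2/s


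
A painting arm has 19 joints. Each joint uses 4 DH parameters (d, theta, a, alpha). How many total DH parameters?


Given: 19 joints, 4 DH parameters per joint (d, theta, a, alpha)
Total DH parameters = number_of_joints * 4
Total = 19 * 4
Total = 76

76


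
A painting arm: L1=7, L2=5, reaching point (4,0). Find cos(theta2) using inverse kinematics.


Given: L1 = 7, L2 = 5, target (x, y) = (4, 0)
Using cos(theta2) = (x^2 + y^2 - L1^2 - L2^2) / (2*L1*L2)
x^2 + y^2 = 4^2 + 0 = 16
L1^2 + L2^2 = 49 + 25 = 74
Numerator = 16 - 74 = -58
Denominator = 2*7*5 = 70
cos(theta2) = -58/70 = -29/35

-29/35


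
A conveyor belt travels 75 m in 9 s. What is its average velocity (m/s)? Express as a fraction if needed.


Given: distance d = 75 m, time t = 9 s
Using v = d / t
v = 75 / 9
v = 25/3 m/s

25/3 m/s


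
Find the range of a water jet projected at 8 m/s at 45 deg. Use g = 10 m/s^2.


Given: v0 = 8 m/s, theta = 45 deg, g = 10 m/s^2
sin(2*45) = sin(90) = 1
Using R = v0^2 * sin(2*theta) / g
R = 8^2 * 1 / 10
R = 64 / 10
R = 32/5 m

32/5 m


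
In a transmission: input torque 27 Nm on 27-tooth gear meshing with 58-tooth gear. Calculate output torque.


Given: N1 = 27, N2 = 58, T1 = 27 Nm
Using T2/T1 = N2/N1
T2 = T1 * N2 / N1
T2 = 27 * 58 / 27
T2 = 1566 / 27
T2 = 58 Nm

58 Nm


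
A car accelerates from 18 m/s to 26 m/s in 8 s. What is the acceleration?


Given: initial velocity v0 = 18 m/s, final velocity v = 26 m/s, time t = 8 s
Using a = (v - v0) / t
a = (26 - 18) / 8
a = 8 / 8
a = 1 m/s^2

1 m/s^2


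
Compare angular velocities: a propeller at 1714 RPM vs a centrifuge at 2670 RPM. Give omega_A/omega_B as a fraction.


Given: RPM_A = 1714, RPM_B = 2670
omega = 2*pi*RPM/60, so omega_A/omega_B = RPM_A / RPM_B
omega_A/omega_B = 1714 / 2670
omega_A/omega_B = 857/1335

857/1335


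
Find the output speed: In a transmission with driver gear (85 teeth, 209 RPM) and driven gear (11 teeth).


Given: N1 = 85 teeth, w1 = 209 RPM, N2 = 11 teeth
Using N1*w1 = N2*w2
w2 = N1*w1 / N2
w2 = 85*209 / 11
w2 = 17765 / 11
w2 = 1615 RPM

1615 RPM


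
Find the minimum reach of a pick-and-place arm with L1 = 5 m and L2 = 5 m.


Given: L1 = 5 m, L2 = 5 m
For a 2-link planar arm, min reach = |L1 - L2| (second link folded back)
Min reach = |5 - 5|
Min reach = 0 m

0 m


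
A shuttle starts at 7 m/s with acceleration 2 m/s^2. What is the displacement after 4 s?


Given: v0 = 7 m/s, a = 2 m/s^2, t = 4 s
Using s = v0*t + (1/2)*a*t^2
s = 7*4 + (1/2)*2*4^2
s = 28 + (1/2)*32
s = 28 + 16
s = 44

44 m


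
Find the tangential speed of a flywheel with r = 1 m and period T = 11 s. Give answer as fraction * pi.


Given: radius r = 1 m, period T = 11 s
Using v = 2*pi*r / T
v = 2*pi*1 / 11
v = 2*pi / 11
v = 2/11*pi m/s

2/11*pi m/s


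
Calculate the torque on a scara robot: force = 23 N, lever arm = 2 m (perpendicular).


Given: F = 23 N, r = 2 m, angle = 90 deg (perpendicular)
Using tau = F * r * sin(90)
sin(90) = 1
tau = 23 * 2 * 1
tau = 46 Nm

46 Nm


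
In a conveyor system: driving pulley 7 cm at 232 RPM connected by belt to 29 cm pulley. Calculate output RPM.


Given: D1 = 7 cm, w1 = 232 RPM, D2 = 29 cm
Using D1*w1 = D2*w2
w2 = D1*w1 / D2
w2 = 7*232 / 29
w2 = 1624 / 29
w2 = 56 RPM

56 RPM


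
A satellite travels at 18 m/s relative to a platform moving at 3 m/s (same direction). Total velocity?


Given: object velocity = 18 m/s, platform velocity = 3 m/s (same direction)
Using classical velocity addition: v_total = v_object + v_platform
v_total = 18 + 3
v_total = 21 m/s

21 m/s


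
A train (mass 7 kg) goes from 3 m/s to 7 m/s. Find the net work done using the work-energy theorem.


Given: m = 7 kg, v0 = 3 m/s, v = 7 m/s
Using W = (1/2)*m*(v^2 - v0^2)
v^2 = 7^2 = 49
v0^2 = 3^2 = 9
v^2 - v0^2 = 49 - 9 = 40
W = (1/2)*7*40 = 140 J

140 J


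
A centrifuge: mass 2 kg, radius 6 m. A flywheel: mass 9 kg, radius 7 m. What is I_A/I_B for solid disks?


Given: M1=2 kg, R1=6 m, M2=9 kg, R2=7 m
For a disk: I = (1/2)*M*R^2, so I_A/I_B = (M1*R1^2)/(M2*R2^2)
M1*R1^2 = 2*36 = 72
M2*R2^2 = 9*49 = 441
I_A/I_B = 72/441 = 8/49

8/49


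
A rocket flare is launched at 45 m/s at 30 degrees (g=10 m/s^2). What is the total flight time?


Given: v0 = 45 m/s, theta = 30 deg, g = 10 m/s^2
sin(30) = 1/2
Using T = 2*v0*sin(theta) / g
T = 2*45*1/2 / 10
T = 45 / 10
T = 9/2 s

9/2 s


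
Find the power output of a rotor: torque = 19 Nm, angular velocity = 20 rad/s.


Given: tau = 19 Nm, omega = 20 rad/s
Using P = tau * omega
P = 19 * 20
P = 380 W

380 W


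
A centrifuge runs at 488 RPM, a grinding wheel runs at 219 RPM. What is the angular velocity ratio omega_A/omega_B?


Given: RPM_A = 488, RPM_B = 219
omega = 2*pi*RPM/60, so omega_A/omega_B = RPM_A / RPM_B
omega_A/omega_B = 488 / 219
omega_A/omega_B = 488/219

488/219


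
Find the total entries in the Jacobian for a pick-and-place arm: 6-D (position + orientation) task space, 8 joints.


Given: task space dimension = 6, joints = 8
Jacobian is a 6 x 8 matrix
Total entries = rows * columns
Total = 6 * 8
Total = 48

48


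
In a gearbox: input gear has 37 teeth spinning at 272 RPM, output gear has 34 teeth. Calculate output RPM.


Given: N1 = 37 teeth, w1 = 272 RPM, N2 = 34 teeth
Using N1*w1 = N2*w2
w2 = N1*w1 / N2
w2 = 37*272 / 34
w2 = 10064 / 34
w2 = 296 RPM

296 RPM


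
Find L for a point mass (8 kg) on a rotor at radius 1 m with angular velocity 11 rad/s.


Given: m = 8 kg, r = 1 m, omega = 11 rad/s
For a point mass: I = m*r^2
I = 8*1^2 = 8*1 = 8
L = I*omega = 8*11
L = 88 kg*m^2/s

88 kg*m^2/s


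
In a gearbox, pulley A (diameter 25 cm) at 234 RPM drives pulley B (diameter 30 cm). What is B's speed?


Given: D1 = 25 cm, w1 = 234 RPM, D2 = 30 cm
Using D1*w1 = D2*w2
w2 = D1*w1 / D2
w2 = 25*234 / 30
w2 = 5850 / 30
w2 = 195 RPM

195 RPM


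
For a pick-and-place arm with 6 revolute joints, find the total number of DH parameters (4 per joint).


Given: 6 joints, 4 DH parameters per joint (d, theta, a, alpha)
Total DH parameters = number_of_joints * 4
Total = 6 * 4
Total = 24

24


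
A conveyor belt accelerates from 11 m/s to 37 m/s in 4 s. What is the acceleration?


Given: initial velocity v0 = 11 m/s, final velocity v = 37 m/s, time t = 4 s
Using a = (v - v0) / t
a = (37 - 11) / 4
a = 26 / 4
a = 13/2 m/s^2

13/2 m/s^2


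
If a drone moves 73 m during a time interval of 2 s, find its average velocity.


Given: distance d = 73 m, time t = 2 s
Using v = d / t
v = 73 / 2
v = 73/2 m/s

73/2 m/s


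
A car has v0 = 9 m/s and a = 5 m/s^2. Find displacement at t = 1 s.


Given: v0 = 9 m/s, a = 5 m/s^2, t = 1 s
Using s = v0*t + (1/2)*a*t^2
s = 9*1 + (1/2)*5*1^2
s = 9 + (1/2)*5
s = 9 + 5/2
s = 23/2

23/2 m


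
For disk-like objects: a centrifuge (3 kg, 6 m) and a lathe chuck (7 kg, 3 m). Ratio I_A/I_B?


Given: M1=3 kg, R1=6 m, M2=7 kg, R2=3 m
For a disk: I = (1/2)*M*R^2, so I_A/I_B = (M1*R1^2)/(M2*R2^2)
M1*R1^2 = 3*36 = 108
M2*R2^2 = 7*9 = 63
I_A/I_B = 108/63 = 12/7

12/7


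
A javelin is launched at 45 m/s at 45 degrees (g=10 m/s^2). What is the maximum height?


Given: v0 = 45 m/s, theta = 45 deg, g = 10 m/s^2
sin^2(45) = 1/2
Using H = v0^2 * sin^2(theta) / (2*g)
H = 45^2 * 1/2 / (2*10)
H = 2025 * 1/2 / 20
H = 2025/2 / 20
H = 405/8 m

405/8 m


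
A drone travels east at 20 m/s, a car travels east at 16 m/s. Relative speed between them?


Given: v_A = 20 m/s east, v_B = 16 m/s east
Both move in the same direction; relative speed = |v_A - v_B|
|20 - 16| = |4|
= 4 m/s

4 m/s


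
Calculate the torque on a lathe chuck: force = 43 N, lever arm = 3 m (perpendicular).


Given: F = 43 N, r = 3 m, angle = 90 deg (perpendicular)
Using tau = F * r * sin(90)
sin(90) = 1
tau = 43 * 3 * 1
tau = 129 Nm

129 Nm


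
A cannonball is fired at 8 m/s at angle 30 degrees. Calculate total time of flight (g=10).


Given: v0 = 8 m/s, theta = 30 deg, g = 10 m/s^2
sin(30) = 1/2
Using T = 2*v0*sin(theta) / g
T = 2*8*1/2 / 10
T = 8 / 10
T = 4/5 s

4/5 s


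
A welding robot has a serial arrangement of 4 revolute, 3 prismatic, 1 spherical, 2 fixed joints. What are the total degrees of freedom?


Given: serial robot with 4 revolute, 3 prismatic, 1 spherical, 2 fixed joints
DOF contribution per joint type: revolute=1, prismatic=1, spherical=3, fixed=0
DOF = 4*1 + 3*1 + 1*3 + 2*0
DOF = 10

10


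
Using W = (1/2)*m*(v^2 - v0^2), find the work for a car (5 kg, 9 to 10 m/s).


Given: m = 5 kg, v0 = 9 m/s, v = 10 m/s
Using W = (1/2)*m*(v^2 - v0^2)
v^2 = 10^2 = 100
v0^2 = 9^2 = 81
v^2 - v0^2 = 100 - 81 = 19
W = (1/2)*5*19 = 95/2 J

95/2 J


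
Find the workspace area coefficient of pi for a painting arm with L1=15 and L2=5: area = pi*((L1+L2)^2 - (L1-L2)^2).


Given: L1 = 15, L2 = 5
(L1+L2)^2 = (20)^2 = 400
(L1-L2)^2 = (10)^2 = 100
Difference = 400 - 100 = 300
This equals 4*L1*L2 = 4*15*5 = 300
Workspace area = 300*pi

300


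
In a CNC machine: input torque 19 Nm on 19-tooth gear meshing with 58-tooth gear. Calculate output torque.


Given: N1 = 19, N2 = 58, T1 = 19 Nm
Using T2/T1 = N2/N1
T2 = T1 * N2 / N1
T2 = 19 * 58 / 19
T2 = 1102 / 19
T2 = 58 Nm

58 Nm


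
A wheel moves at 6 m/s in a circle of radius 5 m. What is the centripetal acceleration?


Given: v = 6 m/s, r = 5 m
Using a_c = v^2 / r
a_c = 6^2 / 5
a_c = 36 / 5
a_c = 36/5 m/s^2

36/5 m/s^2


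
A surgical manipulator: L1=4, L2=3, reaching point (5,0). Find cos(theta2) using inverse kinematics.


Given: L1 = 4, L2 = 3, target (x, y) = (5, 0)
Using cos(theta2) = (x^2 + y^2 - L1^2 - L2^2) / (2*L1*L2)
x^2 + y^2 = 5^2 + 0 = 25
L1^2 + L2^2 = 16 + 9 = 25
Numerator = 25 - 25 = 0
Denominator = 2*4*3 = 24
cos(theta2) = 0/24 = 0

0


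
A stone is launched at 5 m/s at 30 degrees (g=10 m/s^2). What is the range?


Given: v0 = 5 m/s, theta = 30 deg, g = 10 m/s^2
sin(2*30) = sin(60) = sqrt(3)/2
Using R = v0^2 * sin(2*theta) / g
R = 5^2 * (sqrt(3)/2) / 10
R = 25 * sqrt(3) / 20
R = 5/4*sqrt(3) m

5/4*sqrt(3) m


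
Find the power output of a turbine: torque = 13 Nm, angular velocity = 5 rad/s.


Given: tau = 13 Nm, omega = 5 rad/s
Using P = tau * omega
P = 13 * 5
P = 65 W

65 W


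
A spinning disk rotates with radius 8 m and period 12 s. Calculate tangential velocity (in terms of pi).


Given: radius r = 8 m, period T = 12 s
Using v = 2*pi*r / T
v = 2*pi*8 / 12
v = 16*pi / 12
v = 4/3*pi m/s

4/3*pi m/s


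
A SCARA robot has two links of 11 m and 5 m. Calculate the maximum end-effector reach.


Given: L1 = 11 m, L2 = 5 m
For a 2-link planar arm, max reach = L1 + L2 (fully extended)
Max reach = 11 + 5
Max reach = 16 m

16 m


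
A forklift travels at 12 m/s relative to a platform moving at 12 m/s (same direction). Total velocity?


Given: object velocity = 12 m/s, platform velocity = 12 m/s (same direction)
Using classical velocity addition: v_total = v_object + v_platform
v_total = 12 + 12
v_total = 24 m/s

24 m/s


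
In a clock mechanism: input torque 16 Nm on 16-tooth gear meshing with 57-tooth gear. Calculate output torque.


Given: N1 = 16, N2 = 57, T1 = 16 Nm
Using T2/T1 = N2/N1
T2 = T1 * N2 / N1
T2 = 16 * 57 / 16
T2 = 912 / 16
T2 = 57 Nm

57 Nm


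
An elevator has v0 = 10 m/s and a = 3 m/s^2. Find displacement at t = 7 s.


Given: v0 = 10 m/s, a = 3 m/s^2, t = 7 s
Using s = v0*t + (1/2)*a*t^2
s = 10*7 + (1/2)*3*7^2
s = 70 + (1/2)*147
s = 70 + 147/2
s = 287/2

287/2 m


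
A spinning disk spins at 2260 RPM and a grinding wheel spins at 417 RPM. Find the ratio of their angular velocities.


Given: RPM_A = 2260, RPM_B = 417
omega = 2*pi*RPM/60, so omega_A/omega_B = RPM_A / RPM_B
omega_A/omega_B = 2260 / 417
omega_A/omega_B = 2260/417

2260/417


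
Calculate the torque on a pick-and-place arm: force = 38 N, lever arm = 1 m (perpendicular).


Given: F = 38 N, r = 1 m, angle = 90 deg (perpendicular)
Using tau = F * r * sin(90)
sin(90) = 1
tau = 38 * 1 * 1
tau = 38 Nm

38 Nm


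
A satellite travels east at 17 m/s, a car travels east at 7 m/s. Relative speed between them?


Given: v_A = 17 m/s east, v_B = 7 m/s east
Both move in the same direction; relative speed = |v_A - v_B|
|17 - 7| = |10|
= 10 m/s

10 m/s


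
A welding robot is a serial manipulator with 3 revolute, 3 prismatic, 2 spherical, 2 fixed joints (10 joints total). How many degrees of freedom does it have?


Given: serial robot with 3 revolute, 3 prismatic, 2 spherical, 2 fixed joints
DOF contribution per joint type: revolute=1, prismatic=1, spherical=3, fixed=0
DOF = 3*1 + 3*1 + 2*3 + 2*0
DOF = 12

12


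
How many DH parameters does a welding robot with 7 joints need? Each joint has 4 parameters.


Given: 7 joints, 4 DH parameters per joint (d, theta, a, alpha)
Total DH parameters = number_of_joints * 4
Total = 7 * 4
Total = 28

28


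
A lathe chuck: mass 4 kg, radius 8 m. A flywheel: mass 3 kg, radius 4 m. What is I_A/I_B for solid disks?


Given: M1=4 kg, R1=8 m, M2=3 kg, R2=4 m
For a disk: I = (1/2)*M*R^2, so I_A/I_B = (M1*R1^2)/(M2*R2^2)
M1*R1^2 = 4*64 = 256
M2*R2^2 = 3*16 = 48
I_A/I_B = 256/48 = 16/3

16/3


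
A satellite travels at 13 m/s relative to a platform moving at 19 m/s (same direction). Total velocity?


Given: object velocity = 13 m/s, platform velocity = 19 m/s (same direction)
Using classical velocity addition: v_total = v_object + v_platform
v_total = 13 + 19
v_total = 32 m/s

32 m/s


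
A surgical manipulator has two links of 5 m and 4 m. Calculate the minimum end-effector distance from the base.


Given: L1 = 5 m, L2 = 4 m
For a 2-link planar arm, min reach = |L1 - L2| (second link folded back)
Min reach = |5 - 4|
Min reach = 1 m

1 m


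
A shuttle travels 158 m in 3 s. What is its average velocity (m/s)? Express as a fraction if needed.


Given: distance d = 158 m, time t = 3 s
Using v = d / t
v = 158 / 3
v = 158/3 m/s

158/3 m/s


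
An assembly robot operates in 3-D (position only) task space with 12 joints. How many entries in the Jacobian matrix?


Given: task space dimension = 3, joints = 12
Jacobian is a 3 x 12 matrix
Total entries = rows * columns
Total = 3 * 12
Total = 36

36


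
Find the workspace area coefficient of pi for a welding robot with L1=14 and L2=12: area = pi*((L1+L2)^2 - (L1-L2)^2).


Given: L1 = 14, L2 = 12
(L1+L2)^2 = (26)^2 = 676
(L1-L2)^2 = (2)^2 = 4
Difference = 676 - 4 = 672
This equals 4*L1*L2 = 4*14*12 = 672
Workspace area = 672*pi

672


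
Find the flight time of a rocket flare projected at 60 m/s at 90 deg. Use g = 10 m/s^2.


Given: v0 = 60 m/s, theta = 90 deg, g = 10 m/s^2
sin(90) = 1
Using T = 2*v0*sin(theta) / g
T = 2*60*1 / 10
T = 120 / 10
T = 12 s

12 s


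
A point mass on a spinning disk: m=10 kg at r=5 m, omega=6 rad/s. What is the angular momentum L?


Given: m = 10 kg, r = 5 m, omega = 6 rad/s
For a point mass: I = m*r^2
I = 10*5^2 = 10*25 = 250
L = I*omega = 250*6
L = 1500 kg*m^2/s

1500 kg*m^2/s


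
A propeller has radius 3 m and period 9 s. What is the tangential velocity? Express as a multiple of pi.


Given: radius r = 3 m, period T = 9 s
Using v = 2*pi*r / T
v = 2*pi*3 / 9
v = 6*pi / 9
v = 2/3*pi m/s

2/3*pi m/s


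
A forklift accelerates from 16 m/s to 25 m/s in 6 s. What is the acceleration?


Given: initial velocity v0 = 16 m/s, final velocity v = 25 m/s, time t = 6 s
Using a = (v - v0) / t
a = (25 - 16) / 6
a = 9 / 6
a = 3/2 m/s^2

3/2 m/s^2


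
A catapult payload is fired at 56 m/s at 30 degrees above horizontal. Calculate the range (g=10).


Given: v0 = 56 m/s, theta = 30 deg, g = 10 m/s^2
sin(2*30) = sin(60) = sqrt(3)/2
Using R = v0^2 * sin(2*theta) / g
R = 56^2 * (sqrt(3)/2) / 10
R = 3136 * sqrt(3) / 20
R = 784/5*sqrt(3) m

784/5*sqrt(3) m


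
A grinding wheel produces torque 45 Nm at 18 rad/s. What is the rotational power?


Given: tau = 45 Nm, omega = 18 rad/s
Using P = tau * omega
P = 45 * 18
P = 810 W

810 W


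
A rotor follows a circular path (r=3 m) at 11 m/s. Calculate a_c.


Given: v = 11 m/s, r = 3 m
Using a_c = v^2 / r
a_c = 11^2 / 3
a_c = 121 / 3
a_c = 121/3 m/s^2

121/3 m/s^2


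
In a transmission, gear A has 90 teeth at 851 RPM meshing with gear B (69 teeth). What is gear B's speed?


Given: N1 = 90 teeth, w1 = 851 RPM, N2 = 69 teeth
Using N1*w1 = N2*w2
w2 = N1*w1 / N2
w2 = 90*851 / 69
w2 = 76590 / 69
w2 = 1110 RPM

1110 RPM


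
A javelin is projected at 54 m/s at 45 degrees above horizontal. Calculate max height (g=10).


Given: v0 = 54 m/s, theta = 45 deg, g = 10 m/s^2
sin^2(45) = 1/2
Using H = v0^2 * sin^2(theta) / (2*g)
H = 54^2 * 1/2 / (2*10)
H = 2916 * 1/2 / 20
H = 1458 / 20
H = 729/10 m

729/10 m


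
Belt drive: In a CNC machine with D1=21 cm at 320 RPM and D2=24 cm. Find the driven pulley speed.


Given: D1 = 21 cm, w1 = 320 RPM, D2 = 24 cm
Using D1*w1 = D2*w2
w2 = D1*w1 / D2
w2 = 21*320 / 24
w2 = 6720 / 24
w2 = 280 RPM

280 RPM


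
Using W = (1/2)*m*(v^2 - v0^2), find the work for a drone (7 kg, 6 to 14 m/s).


Given: m = 7 kg, v0 = 6 m/s, v = 14 m/s
Using W = (1/2)*m*(v^2 - v0^2)
v^2 = 14^2 = 196
v0^2 = 6^2 = 36
v^2 - v0^2 = 196 - 36 = 160
W = (1/2)*7*160 = 560 J

560 J


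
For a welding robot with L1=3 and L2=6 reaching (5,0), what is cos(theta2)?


Given: L1 = 3, L2 = 6, target (x, y) = (5, 0)
Using cos(theta2) = (x^2 + y^2 - L1^2 - L2^2) / (2*L1*L2)
x^2 + y^2 = 5^2 + 0 = 25
L1^2 + L2^2 = 9 + 36 = 45
Numerator = 25 - 45 = -20
Denominator = 2*3*6 = 36
cos(theta2) = -20/36 = -5/9

-5/9
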